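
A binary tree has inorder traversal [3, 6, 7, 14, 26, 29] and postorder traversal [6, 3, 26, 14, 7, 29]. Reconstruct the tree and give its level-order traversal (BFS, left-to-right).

Inorder:   [3, 6, 7, 14, 26, 29]
Postorder: [6, 3, 26, 14, 7, 29]
Algorithm: postorder visits root last, so walk postorder right-to-left;
each value is the root of the current inorder slice — split it at that
value, recurse on the right subtree first, then the left.
Recursive splits:
  root=29; inorder splits into left=[3, 6, 7, 14, 26], right=[]
  root=7; inorder splits into left=[3, 6], right=[14, 26]
  root=14; inorder splits into left=[], right=[26]
  root=26; inorder splits into left=[], right=[]
  root=3; inorder splits into left=[], right=[6]
  root=6; inorder splits into left=[], right=[]
Reconstructed level-order: [29, 7, 3, 14, 6, 26]


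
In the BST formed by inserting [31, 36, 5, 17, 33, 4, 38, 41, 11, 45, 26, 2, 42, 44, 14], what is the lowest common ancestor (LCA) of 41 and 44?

Tree insertion order: [31, 36, 5, 17, 33, 4, 38, 41, 11, 45, 26, 2, 42, 44, 14]
Tree (level-order array): [31, 5, 36, 4, 17, 33, 38, 2, None, 11, 26, None, None, None, 41, None, None, None, 14, None, None, None, 45, None, None, 42, None, None, 44]
In a BST, the LCA of p=41, q=44 is the first node v on the
root-to-leaf path with p <= v <= q (go left if both < v, right if both > v).
Walk from root:
  at 31: both 41 and 44 > 31, go right
  at 36: both 41 and 44 > 36, go right
  at 38: both 41 and 44 > 38, go right
  at 41: 41 <= 41 <= 44, this is the LCA
LCA = 41


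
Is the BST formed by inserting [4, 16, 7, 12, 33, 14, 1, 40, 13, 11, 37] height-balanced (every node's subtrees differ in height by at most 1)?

Tree (level-order array): [4, 1, 16, None, None, 7, 33, None, 12, None, 40, 11, 14, 37, None, None, None, 13]
Definition: a tree is height-balanced if, at every node, |h(left) - h(right)| <= 1 (empty subtree has height -1).
Bottom-up per-node check:
  node 1: h_left=-1, h_right=-1, diff=0 [OK], height=0
  node 11: h_left=-1, h_right=-1, diff=0 [OK], height=0
  node 13: h_left=-1, h_right=-1, diff=0 [OK], height=0
  node 14: h_left=0, h_right=-1, diff=1 [OK], height=1
  node 12: h_left=0, h_right=1, diff=1 [OK], height=2
  node 7: h_left=-1, h_right=2, diff=3 [FAIL (|-1-2|=3 > 1)], height=3
  node 37: h_left=-1, h_right=-1, diff=0 [OK], height=0
  node 40: h_left=0, h_right=-1, diff=1 [OK], height=1
  node 33: h_left=-1, h_right=1, diff=2 [FAIL (|-1-1|=2 > 1)], height=2
  node 16: h_left=3, h_right=2, diff=1 [OK], height=4
  node 4: h_left=0, h_right=4, diff=4 [FAIL (|0-4|=4 > 1)], height=5
Node 7 violates the condition: |-1 - 2| = 3 > 1.
Result: Not balanced


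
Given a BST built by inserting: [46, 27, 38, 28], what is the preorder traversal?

Tree insertion order: [46, 27, 38, 28]
Tree (level-order array): [46, 27, None, None, 38, 28]
Preorder traversal: [46, 27, 38, 28]


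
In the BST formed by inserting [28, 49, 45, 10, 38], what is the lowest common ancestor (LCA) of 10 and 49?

Tree insertion order: [28, 49, 45, 10, 38]
Tree (level-order array): [28, 10, 49, None, None, 45, None, 38]
In a BST, the LCA of p=10, q=49 is the first node v on the
root-to-leaf path with p <= v <= q (go left if both < v, right if both > v).
Walk from root:
  at 28: 10 <= 28 <= 49, this is the LCA
LCA = 28


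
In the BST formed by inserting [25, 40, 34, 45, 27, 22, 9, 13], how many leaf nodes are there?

Tree built from: [25, 40, 34, 45, 27, 22, 9, 13]
Tree (level-order array): [25, 22, 40, 9, None, 34, 45, None, 13, 27]
Rule: A leaf has 0 children.
Per-node child counts:
  node 25: 2 child(ren)
  node 22: 1 child(ren)
  node 9: 1 child(ren)
  node 13: 0 child(ren)
  node 40: 2 child(ren)
  node 34: 1 child(ren)
  node 27: 0 child(ren)
  node 45: 0 child(ren)
Matching nodes: [13, 27, 45]
Count of leaf nodes: 3


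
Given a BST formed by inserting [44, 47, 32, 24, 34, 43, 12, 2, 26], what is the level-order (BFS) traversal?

Tree insertion order: [44, 47, 32, 24, 34, 43, 12, 2, 26]
Tree (level-order array): [44, 32, 47, 24, 34, None, None, 12, 26, None, 43, 2]
BFS from the root, enqueuing left then right child of each popped node:
  queue [44] -> pop 44, enqueue [32, 47], visited so far: [44]
  queue [32, 47] -> pop 32, enqueue [24, 34], visited so far: [44, 32]
  queue [47, 24, 34] -> pop 47, enqueue [none], visited so far: [44, 32, 47]
  queue [24, 34] -> pop 24, enqueue [12, 26], visited so far: [44, 32, 47, 24]
  queue [34, 12, 26] -> pop 34, enqueue [43], visited so far: [44, 32, 47, 24, 34]
  queue [12, 26, 43] -> pop 12, enqueue [2], visited so far: [44, 32, 47, 24, 34, 12]
  queue [26, 43, 2] -> pop 26, enqueue [none], visited so far: [44, 32, 47, 24, 34, 12, 26]
  queue [43, 2] -> pop 43, enqueue [none], visited so far: [44, 32, 47, 24, 34, 12, 26, 43]
  queue [2] -> pop 2, enqueue [none], visited so far: [44, 32, 47, 24, 34, 12, 26, 43, 2]
Result: [44, 32, 47, 24, 34, 12, 26, 43, 2]


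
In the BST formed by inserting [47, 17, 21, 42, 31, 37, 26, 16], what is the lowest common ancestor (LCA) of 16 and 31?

Tree insertion order: [47, 17, 21, 42, 31, 37, 26, 16]
Tree (level-order array): [47, 17, None, 16, 21, None, None, None, 42, 31, None, 26, 37]
In a BST, the LCA of p=16, q=31 is the first node v on the
root-to-leaf path with p <= v <= q (go left if both < v, right if both > v).
Walk from root:
  at 47: both 16 and 31 < 47, go left
  at 17: 16 <= 17 <= 31, this is the LCA
LCA = 17


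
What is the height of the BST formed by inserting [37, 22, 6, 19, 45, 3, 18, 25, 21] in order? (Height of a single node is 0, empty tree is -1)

Insertion order: [37, 22, 6, 19, 45, 3, 18, 25, 21]
Tree (level-order array): [37, 22, 45, 6, 25, None, None, 3, 19, None, None, None, None, 18, 21]
Compute height bottom-up (empty subtree = -1):
  height(3) = 1 + max(-1, -1) = 0
  height(18) = 1 + max(-1, -1) = 0
  height(21) = 1 + max(-1, -1) = 0
  height(19) = 1 + max(0, 0) = 1
  height(6) = 1 + max(0, 1) = 2
  height(25) = 1 + max(-1, -1) = 0
  height(22) = 1 + max(2, 0) = 3
  height(45) = 1 + max(-1, -1) = 0
  height(37) = 1 + max(3, 0) = 4
Height = 4


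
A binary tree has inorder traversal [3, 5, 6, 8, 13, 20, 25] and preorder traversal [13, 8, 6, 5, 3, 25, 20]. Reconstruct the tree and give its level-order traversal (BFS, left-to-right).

Inorder:  [3, 5, 6, 8, 13, 20, 25]
Preorder: [13, 8, 6, 5, 3, 25, 20]
Algorithm: preorder visits root first, so consume preorder in order;
for each root, split the current inorder slice at that value into
left-subtree inorder and right-subtree inorder, then recurse.
Recursive splits:
  root=13; inorder splits into left=[3, 5, 6, 8], right=[20, 25]
  root=8; inorder splits into left=[3, 5, 6], right=[]
  root=6; inorder splits into left=[3, 5], right=[]
  root=5; inorder splits into left=[3], right=[]
  root=3; inorder splits into left=[], right=[]
  root=25; inorder splits into left=[20], right=[]
  root=20; inorder splits into left=[], right=[]
Reconstructed level-order: [13, 8, 25, 6, 20, 5, 3]


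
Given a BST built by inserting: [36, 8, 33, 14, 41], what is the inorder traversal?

Tree insertion order: [36, 8, 33, 14, 41]
Tree (level-order array): [36, 8, 41, None, 33, None, None, 14]
Inorder traversal: [8, 14, 33, 36, 41]


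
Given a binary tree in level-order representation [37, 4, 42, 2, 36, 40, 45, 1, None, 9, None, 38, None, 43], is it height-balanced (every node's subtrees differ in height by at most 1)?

Tree (level-order array): [37, 4, 42, 2, 36, 40, 45, 1, None, 9, None, 38, None, 43]
Definition: a tree is height-balanced if, at every node, |h(left) - h(right)| <= 1 (empty subtree has height -1).
Bottom-up per-node check:
  node 1: h_left=-1, h_right=-1, diff=0 [OK], height=0
  node 2: h_left=0, h_right=-1, diff=1 [OK], height=1
  node 9: h_left=-1, h_right=-1, diff=0 [OK], height=0
  node 36: h_left=0, h_right=-1, diff=1 [OK], height=1
  node 4: h_left=1, h_right=1, diff=0 [OK], height=2
  node 38: h_left=-1, h_right=-1, diff=0 [OK], height=0
  node 40: h_left=0, h_right=-1, diff=1 [OK], height=1
  node 43: h_left=-1, h_right=-1, diff=0 [OK], height=0
  node 45: h_left=0, h_right=-1, diff=1 [OK], height=1
  node 42: h_left=1, h_right=1, diff=0 [OK], height=2
  node 37: h_left=2, h_right=2, diff=0 [OK], height=3
All nodes satisfy the balance condition.
Result: Balanced


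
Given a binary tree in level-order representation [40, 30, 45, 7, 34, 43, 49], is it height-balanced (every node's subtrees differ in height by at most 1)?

Tree (level-order array): [40, 30, 45, 7, 34, 43, 49]
Definition: a tree is height-balanced if, at every node, |h(left) - h(right)| <= 1 (empty subtree has height -1).
Bottom-up per-node check:
  node 7: h_left=-1, h_right=-1, diff=0 [OK], height=0
  node 34: h_left=-1, h_right=-1, diff=0 [OK], height=0
  node 30: h_left=0, h_right=0, diff=0 [OK], height=1
  node 43: h_left=-1, h_right=-1, diff=0 [OK], height=0
  node 49: h_left=-1, h_right=-1, diff=0 [OK], height=0
  node 45: h_left=0, h_right=0, diff=0 [OK], height=1
  node 40: h_left=1, h_right=1, diff=0 [OK], height=2
All nodes satisfy the balance condition.
Result: Balanced


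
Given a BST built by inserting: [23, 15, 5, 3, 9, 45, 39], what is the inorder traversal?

Tree insertion order: [23, 15, 5, 3, 9, 45, 39]
Tree (level-order array): [23, 15, 45, 5, None, 39, None, 3, 9]
Inorder traversal: [3, 5, 9, 15, 23, 39, 45]


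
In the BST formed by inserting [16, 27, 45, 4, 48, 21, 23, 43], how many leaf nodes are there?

Tree built from: [16, 27, 45, 4, 48, 21, 23, 43]
Tree (level-order array): [16, 4, 27, None, None, 21, 45, None, 23, 43, 48]
Rule: A leaf has 0 children.
Per-node child counts:
  node 16: 2 child(ren)
  node 4: 0 child(ren)
  node 27: 2 child(ren)
  node 21: 1 child(ren)
  node 23: 0 child(ren)
  node 45: 2 child(ren)
  node 43: 0 child(ren)
  node 48: 0 child(ren)
Matching nodes: [4, 23, 43, 48]
Count of leaf nodes: 4


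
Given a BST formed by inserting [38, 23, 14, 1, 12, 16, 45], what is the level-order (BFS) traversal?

Tree insertion order: [38, 23, 14, 1, 12, 16, 45]
Tree (level-order array): [38, 23, 45, 14, None, None, None, 1, 16, None, 12]
BFS from the root, enqueuing left then right child of each popped node:
  queue [38] -> pop 38, enqueue [23, 45], visited so far: [38]
  queue [23, 45] -> pop 23, enqueue [14], visited so far: [38, 23]
  queue [45, 14] -> pop 45, enqueue [none], visited so far: [38, 23, 45]
  queue [14] -> pop 14, enqueue [1, 16], visited so far: [38, 23, 45, 14]
  queue [1, 16] -> pop 1, enqueue [12], visited so far: [38, 23, 45, 14, 1]
  queue [16, 12] -> pop 16, enqueue [none], visited so far: [38, 23, 45, 14, 1, 16]
  queue [12] -> pop 12, enqueue [none], visited so far: [38, 23, 45, 14, 1, 16, 12]
Result: [38, 23, 45, 14, 1, 16, 12]


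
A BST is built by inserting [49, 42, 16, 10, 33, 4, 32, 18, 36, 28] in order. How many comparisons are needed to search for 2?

Search path for 2: 49 -> 42 -> 16 -> 10 -> 4
Found: False
Comparisons: 5


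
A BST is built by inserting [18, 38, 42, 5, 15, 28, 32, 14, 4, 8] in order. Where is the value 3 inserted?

Starting tree (level order): [18, 5, 38, 4, 15, 28, 42, None, None, 14, None, None, 32, None, None, 8]
Insertion path: 18 -> 5 -> 4
Result: insert 3 as left child of 4
Final tree (level order): [18, 5, 38, 4, 15, 28, 42, 3, None, 14, None, None, 32, None, None, None, None, 8]


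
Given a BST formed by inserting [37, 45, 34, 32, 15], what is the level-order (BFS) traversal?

Tree insertion order: [37, 45, 34, 32, 15]
Tree (level-order array): [37, 34, 45, 32, None, None, None, 15]
BFS from the root, enqueuing left then right child of each popped node:
  queue [37] -> pop 37, enqueue [34, 45], visited so far: [37]
  queue [34, 45] -> pop 34, enqueue [32], visited so far: [37, 34]
  queue [45, 32] -> pop 45, enqueue [none], visited so far: [37, 34, 45]
  queue [32] -> pop 32, enqueue [15], visited so far: [37, 34, 45, 32]
  queue [15] -> pop 15, enqueue [none], visited so far: [37, 34, 45, 32, 15]
Result: [37, 34, 45, 32, 15]


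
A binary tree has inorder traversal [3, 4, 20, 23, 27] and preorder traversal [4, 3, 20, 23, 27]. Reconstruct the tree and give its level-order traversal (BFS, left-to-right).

Inorder:  [3, 4, 20, 23, 27]
Preorder: [4, 3, 20, 23, 27]
Algorithm: preorder visits root first, so consume preorder in order;
for each root, split the current inorder slice at that value into
left-subtree inorder and right-subtree inorder, then recurse.
Recursive splits:
  root=4; inorder splits into left=[3], right=[20, 23, 27]
  root=3; inorder splits into left=[], right=[]
  root=20; inorder splits into left=[], right=[23, 27]
  root=23; inorder splits into left=[], right=[27]
  root=27; inorder splits into left=[], right=[]
Reconstructed level-order: [4, 3, 20, 23, 27]


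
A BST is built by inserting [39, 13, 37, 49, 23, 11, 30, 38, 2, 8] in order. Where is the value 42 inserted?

Starting tree (level order): [39, 13, 49, 11, 37, None, None, 2, None, 23, 38, None, 8, None, 30]
Insertion path: 39 -> 49
Result: insert 42 as left child of 49
Final tree (level order): [39, 13, 49, 11, 37, 42, None, 2, None, 23, 38, None, None, None, 8, None, 30]


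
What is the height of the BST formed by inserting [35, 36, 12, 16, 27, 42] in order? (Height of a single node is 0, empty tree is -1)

Insertion order: [35, 36, 12, 16, 27, 42]
Tree (level-order array): [35, 12, 36, None, 16, None, 42, None, 27]
Compute height bottom-up (empty subtree = -1):
  height(27) = 1 + max(-1, -1) = 0
  height(16) = 1 + max(-1, 0) = 1
  height(12) = 1 + max(-1, 1) = 2
  height(42) = 1 + max(-1, -1) = 0
  height(36) = 1 + max(-1, 0) = 1
  height(35) = 1 + max(2, 1) = 3
Height = 3


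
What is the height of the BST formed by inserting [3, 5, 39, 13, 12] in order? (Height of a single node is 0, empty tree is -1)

Insertion order: [3, 5, 39, 13, 12]
Tree (level-order array): [3, None, 5, None, 39, 13, None, 12]
Compute height bottom-up (empty subtree = -1):
  height(12) = 1 + max(-1, -1) = 0
  height(13) = 1 + max(0, -1) = 1
  height(39) = 1 + max(1, -1) = 2
  height(5) = 1 + max(-1, 2) = 3
  height(3) = 1 + max(-1, 3) = 4
Height = 4


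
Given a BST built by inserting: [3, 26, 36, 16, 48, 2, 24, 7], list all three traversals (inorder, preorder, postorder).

Tree insertion order: [3, 26, 36, 16, 48, 2, 24, 7]
Tree (level-order array): [3, 2, 26, None, None, 16, 36, 7, 24, None, 48]
Inorder (L, root, R): [2, 3, 7, 16, 24, 26, 36, 48]
Preorder (root, L, R): [3, 2, 26, 16, 7, 24, 36, 48]
Postorder (L, R, root): [2, 7, 24, 16, 48, 36, 26, 3]


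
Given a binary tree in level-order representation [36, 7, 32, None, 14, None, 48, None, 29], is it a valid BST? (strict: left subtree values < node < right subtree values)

Level-order array: [36, 7, 32, None, 14, None, 48, None, 29]
Validate using subtree bounds (lo, hi): at each node, require lo < value < hi,
then recurse left with hi=value and right with lo=value.
Preorder trace (stopping at first violation):
  at node 36 with bounds (-inf, +inf): OK
  at node 7 with bounds (-inf, 36): OK
  at node 14 with bounds (7, 36): OK
  at node 29 with bounds (14, 36): OK
  at node 32 with bounds (36, +inf): VIOLATION
Node 32 violates its bound: not (36 < 32 < +inf).
Result: Not a valid BST


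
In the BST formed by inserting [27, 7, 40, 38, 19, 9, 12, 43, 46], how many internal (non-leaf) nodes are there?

Tree built from: [27, 7, 40, 38, 19, 9, 12, 43, 46]
Tree (level-order array): [27, 7, 40, None, 19, 38, 43, 9, None, None, None, None, 46, None, 12]
Rule: An internal node has at least one child.
Per-node child counts:
  node 27: 2 child(ren)
  node 7: 1 child(ren)
  node 19: 1 child(ren)
  node 9: 1 child(ren)
  node 12: 0 child(ren)
  node 40: 2 child(ren)
  node 38: 0 child(ren)
  node 43: 1 child(ren)
  node 46: 0 child(ren)
Matching nodes: [27, 7, 19, 9, 40, 43]
Count of internal (non-leaf) nodes: 6


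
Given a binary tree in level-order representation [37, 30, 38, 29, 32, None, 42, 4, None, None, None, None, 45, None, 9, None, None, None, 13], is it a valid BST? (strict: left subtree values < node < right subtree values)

Level-order array: [37, 30, 38, 29, 32, None, 42, 4, None, None, None, None, 45, None, 9, None, None, None, 13]
Validate using subtree bounds (lo, hi): at each node, require lo < value < hi,
then recurse left with hi=value and right with lo=value.
Preorder trace (stopping at first violation):
  at node 37 with bounds (-inf, +inf): OK
  at node 30 with bounds (-inf, 37): OK
  at node 29 with bounds (-inf, 30): OK
  at node 4 with bounds (-inf, 29): OK
  at node 9 with bounds (4, 29): OK
  at node 13 with bounds (9, 29): OK
  at node 32 with bounds (30, 37): OK
  at node 38 with bounds (37, +inf): OK
  at node 42 with bounds (38, +inf): OK
  at node 45 with bounds (42, +inf): OK
No violation found at any node.
Result: Valid BST


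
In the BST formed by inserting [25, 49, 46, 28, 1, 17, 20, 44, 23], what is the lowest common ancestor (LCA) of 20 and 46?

Tree insertion order: [25, 49, 46, 28, 1, 17, 20, 44, 23]
Tree (level-order array): [25, 1, 49, None, 17, 46, None, None, 20, 28, None, None, 23, None, 44]
In a BST, the LCA of p=20, q=46 is the first node v on the
root-to-leaf path with p <= v <= q (go left if both < v, right if both > v).
Walk from root:
  at 25: 20 <= 25 <= 46, this is the LCA
LCA = 25


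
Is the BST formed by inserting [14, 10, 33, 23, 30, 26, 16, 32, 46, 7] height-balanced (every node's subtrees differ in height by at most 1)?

Tree (level-order array): [14, 10, 33, 7, None, 23, 46, None, None, 16, 30, None, None, None, None, 26, 32]
Definition: a tree is height-balanced if, at every node, |h(left) - h(right)| <= 1 (empty subtree has height -1).
Bottom-up per-node check:
  node 7: h_left=-1, h_right=-1, diff=0 [OK], height=0
  node 10: h_left=0, h_right=-1, diff=1 [OK], height=1
  node 16: h_left=-1, h_right=-1, diff=0 [OK], height=0
  node 26: h_left=-1, h_right=-1, diff=0 [OK], height=0
  node 32: h_left=-1, h_right=-1, diff=0 [OK], height=0
  node 30: h_left=0, h_right=0, diff=0 [OK], height=1
  node 23: h_left=0, h_right=1, diff=1 [OK], height=2
  node 46: h_left=-1, h_right=-1, diff=0 [OK], height=0
  node 33: h_left=2, h_right=0, diff=2 [FAIL (|2-0|=2 > 1)], height=3
  node 14: h_left=1, h_right=3, diff=2 [FAIL (|1-3|=2 > 1)], height=4
Node 33 violates the condition: |2 - 0| = 2 > 1.
Result: Not balanced


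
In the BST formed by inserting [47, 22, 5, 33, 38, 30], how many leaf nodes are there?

Tree built from: [47, 22, 5, 33, 38, 30]
Tree (level-order array): [47, 22, None, 5, 33, None, None, 30, 38]
Rule: A leaf has 0 children.
Per-node child counts:
  node 47: 1 child(ren)
  node 22: 2 child(ren)
  node 5: 0 child(ren)
  node 33: 2 child(ren)
  node 30: 0 child(ren)
  node 38: 0 child(ren)
Matching nodes: [5, 30, 38]
Count of leaf nodes: 3


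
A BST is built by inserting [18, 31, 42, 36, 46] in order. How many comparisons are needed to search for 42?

Search path for 42: 18 -> 31 -> 42
Found: True
Comparisons: 3


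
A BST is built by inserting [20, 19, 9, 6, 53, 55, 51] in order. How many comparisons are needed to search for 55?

Search path for 55: 20 -> 53 -> 55
Found: True
Comparisons: 3


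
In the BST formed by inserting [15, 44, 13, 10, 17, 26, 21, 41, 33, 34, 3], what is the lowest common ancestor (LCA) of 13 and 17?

Tree insertion order: [15, 44, 13, 10, 17, 26, 21, 41, 33, 34, 3]
Tree (level-order array): [15, 13, 44, 10, None, 17, None, 3, None, None, 26, None, None, 21, 41, None, None, 33, None, None, 34]
In a BST, the LCA of p=13, q=17 is the first node v on the
root-to-leaf path with p <= v <= q (go left if both < v, right if both > v).
Walk from root:
  at 15: 13 <= 15 <= 17, this is the LCA
LCA = 15


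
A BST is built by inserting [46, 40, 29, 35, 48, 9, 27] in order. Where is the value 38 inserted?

Starting tree (level order): [46, 40, 48, 29, None, None, None, 9, 35, None, 27]
Insertion path: 46 -> 40 -> 29 -> 35
Result: insert 38 as right child of 35
Final tree (level order): [46, 40, 48, 29, None, None, None, 9, 35, None, 27, None, 38]


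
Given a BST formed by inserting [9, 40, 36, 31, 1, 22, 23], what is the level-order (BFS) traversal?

Tree insertion order: [9, 40, 36, 31, 1, 22, 23]
Tree (level-order array): [9, 1, 40, None, None, 36, None, 31, None, 22, None, None, 23]
BFS from the root, enqueuing left then right child of each popped node:
  queue [9] -> pop 9, enqueue [1, 40], visited so far: [9]
  queue [1, 40] -> pop 1, enqueue [none], visited so far: [9, 1]
  queue [40] -> pop 40, enqueue [36], visited so far: [9, 1, 40]
  queue [36] -> pop 36, enqueue [31], visited so far: [9, 1, 40, 36]
  queue [31] -> pop 31, enqueue [22], visited so far: [9, 1, 40, 36, 31]
  queue [22] -> pop 22, enqueue [23], visited so far: [9, 1, 40, 36, 31, 22]
  queue [23] -> pop 23, enqueue [none], visited so far: [9, 1, 40, 36, 31, 22, 23]
Result: [9, 1, 40, 36, 31, 22, 23]


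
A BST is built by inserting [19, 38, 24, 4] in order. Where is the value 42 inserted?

Starting tree (level order): [19, 4, 38, None, None, 24]
Insertion path: 19 -> 38
Result: insert 42 as right child of 38
Final tree (level order): [19, 4, 38, None, None, 24, 42]


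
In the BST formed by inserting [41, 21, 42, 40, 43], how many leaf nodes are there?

Tree built from: [41, 21, 42, 40, 43]
Tree (level-order array): [41, 21, 42, None, 40, None, 43]
Rule: A leaf has 0 children.
Per-node child counts:
  node 41: 2 child(ren)
  node 21: 1 child(ren)
  node 40: 0 child(ren)
  node 42: 1 child(ren)
  node 43: 0 child(ren)
Matching nodes: [40, 43]
Count of leaf nodes: 2


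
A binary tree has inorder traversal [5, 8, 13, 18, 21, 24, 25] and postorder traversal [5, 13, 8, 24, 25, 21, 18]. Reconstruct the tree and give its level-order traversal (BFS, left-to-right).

Inorder:   [5, 8, 13, 18, 21, 24, 25]
Postorder: [5, 13, 8, 24, 25, 21, 18]
Algorithm: postorder visits root last, so walk postorder right-to-left;
each value is the root of the current inorder slice — split it at that
value, recurse on the right subtree first, then the left.
Recursive splits:
  root=18; inorder splits into left=[5, 8, 13], right=[21, 24, 25]
  root=21; inorder splits into left=[], right=[24, 25]
  root=25; inorder splits into left=[24], right=[]
  root=24; inorder splits into left=[], right=[]
  root=8; inorder splits into left=[5], right=[13]
  root=13; inorder splits into left=[], right=[]
  root=5; inorder splits into left=[], right=[]
Reconstructed level-order: [18, 8, 21, 5, 13, 25, 24]


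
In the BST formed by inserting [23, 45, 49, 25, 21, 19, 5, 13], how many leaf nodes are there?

Tree built from: [23, 45, 49, 25, 21, 19, 5, 13]
Tree (level-order array): [23, 21, 45, 19, None, 25, 49, 5, None, None, None, None, None, None, 13]
Rule: A leaf has 0 children.
Per-node child counts:
  node 23: 2 child(ren)
  node 21: 1 child(ren)
  node 19: 1 child(ren)
  node 5: 1 child(ren)
  node 13: 0 child(ren)
  node 45: 2 child(ren)
  node 25: 0 child(ren)
  node 49: 0 child(ren)
Matching nodes: [13, 25, 49]
Count of leaf nodes: 3


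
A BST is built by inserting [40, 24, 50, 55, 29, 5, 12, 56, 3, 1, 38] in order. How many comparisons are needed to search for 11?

Search path for 11: 40 -> 24 -> 5 -> 12
Found: False
Comparisons: 4


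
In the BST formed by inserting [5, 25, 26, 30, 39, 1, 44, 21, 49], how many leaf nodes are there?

Tree built from: [5, 25, 26, 30, 39, 1, 44, 21, 49]
Tree (level-order array): [5, 1, 25, None, None, 21, 26, None, None, None, 30, None, 39, None, 44, None, 49]
Rule: A leaf has 0 children.
Per-node child counts:
  node 5: 2 child(ren)
  node 1: 0 child(ren)
  node 25: 2 child(ren)
  node 21: 0 child(ren)
  node 26: 1 child(ren)
  node 30: 1 child(ren)
  node 39: 1 child(ren)
  node 44: 1 child(ren)
  node 49: 0 child(ren)
Matching nodes: [1, 21, 49]
Count of leaf nodes: 3


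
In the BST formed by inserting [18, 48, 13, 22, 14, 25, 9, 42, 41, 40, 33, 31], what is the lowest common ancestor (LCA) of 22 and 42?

Tree insertion order: [18, 48, 13, 22, 14, 25, 9, 42, 41, 40, 33, 31]
Tree (level-order array): [18, 13, 48, 9, 14, 22, None, None, None, None, None, None, 25, None, 42, 41, None, 40, None, 33, None, 31]
In a BST, the LCA of p=22, q=42 is the first node v on the
root-to-leaf path with p <= v <= q (go left if both < v, right if both > v).
Walk from root:
  at 18: both 22 and 42 > 18, go right
  at 48: both 22 and 42 < 48, go left
  at 22: 22 <= 22 <= 42, this is the LCA
LCA = 22


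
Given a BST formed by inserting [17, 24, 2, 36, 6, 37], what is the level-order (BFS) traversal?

Tree insertion order: [17, 24, 2, 36, 6, 37]
Tree (level-order array): [17, 2, 24, None, 6, None, 36, None, None, None, 37]
BFS from the root, enqueuing left then right child of each popped node:
  queue [17] -> pop 17, enqueue [2, 24], visited so far: [17]
  queue [2, 24] -> pop 2, enqueue [6], visited so far: [17, 2]
  queue [24, 6] -> pop 24, enqueue [36], visited so far: [17, 2, 24]
  queue [6, 36] -> pop 6, enqueue [none], visited so far: [17, 2, 24, 6]
  queue [36] -> pop 36, enqueue [37], visited so far: [17, 2, 24, 6, 36]
  queue [37] -> pop 37, enqueue [none], visited so far: [17, 2, 24, 6, 36, 37]
Result: [17, 2, 24, 6, 36, 37]


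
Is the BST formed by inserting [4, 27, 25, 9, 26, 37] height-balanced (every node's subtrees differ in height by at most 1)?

Tree (level-order array): [4, None, 27, 25, 37, 9, 26]
Definition: a tree is height-balanced if, at every node, |h(left) - h(right)| <= 1 (empty subtree has height -1).
Bottom-up per-node check:
  node 9: h_left=-1, h_right=-1, diff=0 [OK], height=0
  node 26: h_left=-1, h_right=-1, diff=0 [OK], height=0
  node 25: h_left=0, h_right=0, diff=0 [OK], height=1
  node 37: h_left=-1, h_right=-1, diff=0 [OK], height=0
  node 27: h_left=1, h_right=0, diff=1 [OK], height=2
  node 4: h_left=-1, h_right=2, diff=3 [FAIL (|-1-2|=3 > 1)], height=3
Node 4 violates the condition: |-1 - 2| = 3 > 1.
Result: Not balanced


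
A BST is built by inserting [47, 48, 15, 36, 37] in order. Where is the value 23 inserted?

Starting tree (level order): [47, 15, 48, None, 36, None, None, None, 37]
Insertion path: 47 -> 15 -> 36
Result: insert 23 as left child of 36
Final tree (level order): [47, 15, 48, None, 36, None, None, 23, 37]


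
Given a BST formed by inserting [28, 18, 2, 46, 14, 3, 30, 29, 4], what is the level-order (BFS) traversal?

Tree insertion order: [28, 18, 2, 46, 14, 3, 30, 29, 4]
Tree (level-order array): [28, 18, 46, 2, None, 30, None, None, 14, 29, None, 3, None, None, None, None, 4]
BFS from the root, enqueuing left then right child of each popped node:
  queue [28] -> pop 28, enqueue [18, 46], visited so far: [28]
  queue [18, 46] -> pop 18, enqueue [2], visited so far: [28, 18]
  queue [46, 2] -> pop 46, enqueue [30], visited so far: [28, 18, 46]
  queue [2, 30] -> pop 2, enqueue [14], visited so far: [28, 18, 46, 2]
  queue [30, 14] -> pop 30, enqueue [29], visited so far: [28, 18, 46, 2, 30]
  queue [14, 29] -> pop 14, enqueue [3], visited so far: [28, 18, 46, 2, 30, 14]
  queue [29, 3] -> pop 29, enqueue [none], visited so far: [28, 18, 46, 2, 30, 14, 29]
  queue [3] -> pop 3, enqueue [4], visited so far: [28, 18, 46, 2, 30, 14, 29, 3]
  queue [4] -> pop 4, enqueue [none], visited so far: [28, 18, 46, 2, 30, 14, 29, 3, 4]
Result: [28, 18, 46, 2, 30, 14, 29, 3, 4]


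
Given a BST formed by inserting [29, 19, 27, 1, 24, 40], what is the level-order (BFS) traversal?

Tree insertion order: [29, 19, 27, 1, 24, 40]
Tree (level-order array): [29, 19, 40, 1, 27, None, None, None, None, 24]
BFS from the root, enqueuing left then right child of each popped node:
  queue [29] -> pop 29, enqueue [19, 40], visited so far: [29]
  queue [19, 40] -> pop 19, enqueue [1, 27], visited so far: [29, 19]
  queue [40, 1, 27] -> pop 40, enqueue [none], visited so far: [29, 19, 40]
  queue [1, 27] -> pop 1, enqueue [none], visited so far: [29, 19, 40, 1]
  queue [27] -> pop 27, enqueue [24], visited so far: [29, 19, 40, 1, 27]
  queue [24] -> pop 24, enqueue [none], visited so far: [29, 19, 40, 1, 27, 24]
Result: [29, 19, 40, 1, 27, 24]


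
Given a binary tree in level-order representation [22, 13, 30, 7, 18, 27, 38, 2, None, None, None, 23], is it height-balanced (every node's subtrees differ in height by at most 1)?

Tree (level-order array): [22, 13, 30, 7, 18, 27, 38, 2, None, None, None, 23]
Definition: a tree is height-balanced if, at every node, |h(left) - h(right)| <= 1 (empty subtree has height -1).
Bottom-up per-node check:
  node 2: h_left=-1, h_right=-1, diff=0 [OK], height=0
  node 7: h_left=0, h_right=-1, diff=1 [OK], height=1
  node 18: h_left=-1, h_right=-1, diff=0 [OK], height=0
  node 13: h_left=1, h_right=0, diff=1 [OK], height=2
  node 23: h_left=-1, h_right=-1, diff=0 [OK], height=0
  node 27: h_left=0, h_right=-1, diff=1 [OK], height=1
  node 38: h_left=-1, h_right=-1, diff=0 [OK], height=0
  node 30: h_left=1, h_right=0, diff=1 [OK], height=2
  node 22: h_left=2, h_right=2, diff=0 [OK], height=3
All nodes satisfy the balance condition.
Result: Balanced


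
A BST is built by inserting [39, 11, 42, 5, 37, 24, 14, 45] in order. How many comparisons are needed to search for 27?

Search path for 27: 39 -> 11 -> 37 -> 24
Found: False
Comparisons: 4


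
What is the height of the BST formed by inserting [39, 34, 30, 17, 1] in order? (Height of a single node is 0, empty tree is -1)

Insertion order: [39, 34, 30, 17, 1]
Tree (level-order array): [39, 34, None, 30, None, 17, None, 1]
Compute height bottom-up (empty subtree = -1):
  height(1) = 1 + max(-1, -1) = 0
  height(17) = 1 + max(0, -1) = 1
  height(30) = 1 + max(1, -1) = 2
  height(34) = 1 + max(2, -1) = 3
  height(39) = 1 + max(3, -1) = 4
Height = 4


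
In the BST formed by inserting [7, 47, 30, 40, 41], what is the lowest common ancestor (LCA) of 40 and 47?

Tree insertion order: [7, 47, 30, 40, 41]
Tree (level-order array): [7, None, 47, 30, None, None, 40, None, 41]
In a BST, the LCA of p=40, q=47 is the first node v on the
root-to-leaf path with p <= v <= q (go left if both < v, right if both > v).
Walk from root:
  at 7: both 40 and 47 > 7, go right
  at 47: 40 <= 47 <= 47, this is the LCA
LCA = 47


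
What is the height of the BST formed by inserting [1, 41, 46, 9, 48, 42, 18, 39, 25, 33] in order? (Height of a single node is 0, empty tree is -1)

Insertion order: [1, 41, 46, 9, 48, 42, 18, 39, 25, 33]
Tree (level-order array): [1, None, 41, 9, 46, None, 18, 42, 48, None, 39, None, None, None, None, 25, None, None, 33]
Compute height bottom-up (empty subtree = -1):
  height(33) = 1 + max(-1, -1) = 0
  height(25) = 1 + max(-1, 0) = 1
  height(39) = 1 + max(1, -1) = 2
  height(18) = 1 + max(-1, 2) = 3
  height(9) = 1 + max(-1, 3) = 4
  height(42) = 1 + max(-1, -1) = 0
  height(48) = 1 + max(-1, -1) = 0
  height(46) = 1 + max(0, 0) = 1
  height(41) = 1 + max(4, 1) = 5
  height(1) = 1 + max(-1, 5) = 6
Height = 6


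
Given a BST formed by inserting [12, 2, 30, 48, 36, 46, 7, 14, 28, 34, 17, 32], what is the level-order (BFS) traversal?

Tree insertion order: [12, 2, 30, 48, 36, 46, 7, 14, 28, 34, 17, 32]
Tree (level-order array): [12, 2, 30, None, 7, 14, 48, None, None, None, 28, 36, None, 17, None, 34, 46, None, None, 32]
BFS from the root, enqueuing left then right child of each popped node:
  queue [12] -> pop 12, enqueue [2, 30], visited so far: [12]
  queue [2, 30] -> pop 2, enqueue [7], visited so far: [12, 2]
  queue [30, 7] -> pop 30, enqueue [14, 48], visited so far: [12, 2, 30]
  queue [7, 14, 48] -> pop 7, enqueue [none], visited so far: [12, 2, 30, 7]
  queue [14, 48] -> pop 14, enqueue [28], visited so far: [12, 2, 30, 7, 14]
  queue [48, 28] -> pop 48, enqueue [36], visited so far: [12, 2, 30, 7, 14, 48]
  queue [28, 36] -> pop 28, enqueue [17], visited so far: [12, 2, 30, 7, 14, 48, 28]
  queue [36, 17] -> pop 36, enqueue [34, 46], visited so far: [12, 2, 30, 7, 14, 48, 28, 36]
  queue [17, 34, 46] -> pop 17, enqueue [none], visited so far: [12, 2, 30, 7, 14, 48, 28, 36, 17]
  queue [34, 46] -> pop 34, enqueue [32], visited so far: [12, 2, 30, 7, 14, 48, 28, 36, 17, 34]
  queue [46, 32] -> pop 46, enqueue [none], visited so far: [12, 2, 30, 7, 14, 48, 28, 36, 17, 34, 46]
  queue [32] -> pop 32, enqueue [none], visited so far: [12, 2, 30, 7, 14, 48, 28, 36, 17, 34, 46, 32]
Result: [12, 2, 30, 7, 14, 48, 28, 36, 17, 34, 46, 32]


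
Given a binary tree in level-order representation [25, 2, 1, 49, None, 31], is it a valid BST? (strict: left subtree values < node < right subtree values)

Level-order array: [25, 2, 1, 49, None, 31]
Validate using subtree bounds (lo, hi): at each node, require lo < value < hi,
then recurse left with hi=value and right with lo=value.
Preorder trace (stopping at first violation):
  at node 25 with bounds (-inf, +inf): OK
  at node 2 with bounds (-inf, 25): OK
  at node 49 with bounds (-inf, 2): VIOLATION
Node 49 violates its bound: not (-inf < 49 < 2).
Result: Not a valid BST


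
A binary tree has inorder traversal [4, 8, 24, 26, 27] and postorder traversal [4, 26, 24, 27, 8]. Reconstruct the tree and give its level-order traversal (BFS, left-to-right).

Inorder:   [4, 8, 24, 26, 27]
Postorder: [4, 26, 24, 27, 8]
Algorithm: postorder visits root last, so walk postorder right-to-left;
each value is the root of the current inorder slice — split it at that
value, recurse on the right subtree first, then the left.
Recursive splits:
  root=8; inorder splits into left=[4], right=[24, 26, 27]
  root=27; inorder splits into left=[24, 26], right=[]
  root=24; inorder splits into left=[], right=[26]
  root=26; inorder splits into left=[], right=[]
  root=4; inorder splits into left=[], right=[]
Reconstructed level-order: [8, 4, 27, 24, 26]


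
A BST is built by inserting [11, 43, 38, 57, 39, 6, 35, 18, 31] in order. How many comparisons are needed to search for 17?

Search path for 17: 11 -> 43 -> 38 -> 35 -> 18
Found: False
Comparisons: 5


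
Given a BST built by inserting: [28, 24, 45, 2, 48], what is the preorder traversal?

Tree insertion order: [28, 24, 45, 2, 48]
Tree (level-order array): [28, 24, 45, 2, None, None, 48]
Preorder traversal: [28, 24, 2, 45, 48]


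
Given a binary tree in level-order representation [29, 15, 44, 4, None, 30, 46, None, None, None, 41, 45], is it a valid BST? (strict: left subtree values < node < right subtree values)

Level-order array: [29, 15, 44, 4, None, 30, 46, None, None, None, 41, 45]
Validate using subtree bounds (lo, hi): at each node, require lo < value < hi,
then recurse left with hi=value and right with lo=value.
Preorder trace (stopping at first violation):
  at node 29 with bounds (-inf, +inf): OK
  at node 15 with bounds (-inf, 29): OK
  at node 4 with bounds (-inf, 15): OK
  at node 44 with bounds (29, +inf): OK
  at node 30 with bounds (29, 44): OK
  at node 41 with bounds (30, 44): OK
  at node 46 with bounds (44, +inf): OK
  at node 45 with bounds (44, 46): OK
No violation found at any node.
Result: Valid BST


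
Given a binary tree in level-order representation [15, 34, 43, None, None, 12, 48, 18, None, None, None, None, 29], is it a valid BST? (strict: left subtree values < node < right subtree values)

Level-order array: [15, 34, 43, None, None, 12, 48, 18, None, None, None, None, 29]
Validate using subtree bounds (lo, hi): at each node, require lo < value < hi,
then recurse left with hi=value and right with lo=value.
Preorder trace (stopping at first violation):
  at node 15 with bounds (-inf, +inf): OK
  at node 34 with bounds (-inf, 15): VIOLATION
Node 34 violates its bound: not (-inf < 34 < 15).
Result: Not a valid BST


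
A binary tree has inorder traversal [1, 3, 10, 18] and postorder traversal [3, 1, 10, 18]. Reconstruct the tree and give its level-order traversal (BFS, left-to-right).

Inorder:   [1, 3, 10, 18]
Postorder: [3, 1, 10, 18]
Algorithm: postorder visits root last, so walk postorder right-to-left;
each value is the root of the current inorder slice — split it at that
value, recurse on the right subtree first, then the left.
Recursive splits:
  root=18; inorder splits into left=[1, 3, 10], right=[]
  root=10; inorder splits into left=[1, 3], right=[]
  root=1; inorder splits into left=[], right=[3]
  root=3; inorder splits into left=[], right=[]
Reconstructed level-order: [18, 10, 1, 3]


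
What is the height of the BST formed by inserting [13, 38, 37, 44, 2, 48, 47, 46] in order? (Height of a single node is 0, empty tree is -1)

Insertion order: [13, 38, 37, 44, 2, 48, 47, 46]
Tree (level-order array): [13, 2, 38, None, None, 37, 44, None, None, None, 48, 47, None, 46]
Compute height bottom-up (empty subtree = -1):
  height(2) = 1 + max(-1, -1) = 0
  height(37) = 1 + max(-1, -1) = 0
  height(46) = 1 + max(-1, -1) = 0
  height(47) = 1 + max(0, -1) = 1
  height(48) = 1 + max(1, -1) = 2
  height(44) = 1 + max(-1, 2) = 3
  height(38) = 1 + max(0, 3) = 4
  height(13) = 1 + max(0, 4) = 5
Height = 5


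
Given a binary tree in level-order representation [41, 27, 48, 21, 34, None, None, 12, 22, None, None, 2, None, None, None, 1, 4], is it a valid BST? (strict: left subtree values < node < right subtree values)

Level-order array: [41, 27, 48, 21, 34, None, None, 12, 22, None, None, 2, None, None, None, 1, 4]
Validate using subtree bounds (lo, hi): at each node, require lo < value < hi,
then recurse left with hi=value and right with lo=value.
Preorder trace (stopping at first violation):
  at node 41 with bounds (-inf, +inf): OK
  at node 27 with bounds (-inf, 41): OK
  at node 21 with bounds (-inf, 27): OK
  at node 12 with bounds (-inf, 21): OK
  at node 2 with bounds (-inf, 12): OK
  at node 1 with bounds (-inf, 2): OK
  at node 4 with bounds (2, 12): OK
  at node 22 with bounds (21, 27): OK
  at node 34 with bounds (27, 41): OK
  at node 48 with bounds (41, +inf): OK
No violation found at any node.
Result: Valid BST


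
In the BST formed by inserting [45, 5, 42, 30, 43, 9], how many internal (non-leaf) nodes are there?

Tree built from: [45, 5, 42, 30, 43, 9]
Tree (level-order array): [45, 5, None, None, 42, 30, 43, 9]
Rule: An internal node has at least one child.
Per-node child counts:
  node 45: 1 child(ren)
  node 5: 1 child(ren)
  node 42: 2 child(ren)
  node 30: 1 child(ren)
  node 9: 0 child(ren)
  node 43: 0 child(ren)
Matching nodes: [45, 5, 42, 30]
Count of internal (non-leaf) nodes: 4


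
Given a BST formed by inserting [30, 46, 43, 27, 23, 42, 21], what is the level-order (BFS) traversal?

Tree insertion order: [30, 46, 43, 27, 23, 42, 21]
Tree (level-order array): [30, 27, 46, 23, None, 43, None, 21, None, 42]
BFS from the root, enqueuing left then right child of each popped node:
  queue [30] -> pop 30, enqueue [27, 46], visited so far: [30]
  queue [27, 46] -> pop 27, enqueue [23], visited so far: [30, 27]
  queue [46, 23] -> pop 46, enqueue [43], visited so far: [30, 27, 46]
  queue [23, 43] -> pop 23, enqueue [21], visited so far: [30, 27, 46, 23]
  queue [43, 21] -> pop 43, enqueue [42], visited so far: [30, 27, 46, 23, 43]
  queue [21, 42] -> pop 21, enqueue [none], visited so far: [30, 27, 46, 23, 43, 21]
  queue [42] -> pop 42, enqueue [none], visited so far: [30, 27, 46, 23, 43, 21, 42]
Result: [30, 27, 46, 23, 43, 21, 42]


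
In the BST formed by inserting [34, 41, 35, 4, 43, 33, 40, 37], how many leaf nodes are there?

Tree built from: [34, 41, 35, 4, 43, 33, 40, 37]
Tree (level-order array): [34, 4, 41, None, 33, 35, 43, None, None, None, 40, None, None, 37]
Rule: A leaf has 0 children.
Per-node child counts:
  node 34: 2 child(ren)
  node 4: 1 child(ren)
  node 33: 0 child(ren)
  node 41: 2 child(ren)
  node 35: 1 child(ren)
  node 40: 1 child(ren)
  node 37: 0 child(ren)
  node 43: 0 child(ren)
Matching nodes: [33, 37, 43]
Count of leaf nodes: 3


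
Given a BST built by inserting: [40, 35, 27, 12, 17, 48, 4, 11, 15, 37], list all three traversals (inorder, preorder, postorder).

Tree insertion order: [40, 35, 27, 12, 17, 48, 4, 11, 15, 37]
Tree (level-order array): [40, 35, 48, 27, 37, None, None, 12, None, None, None, 4, 17, None, 11, 15]
Inorder (L, root, R): [4, 11, 12, 15, 17, 27, 35, 37, 40, 48]
Preorder (root, L, R): [40, 35, 27, 12, 4, 11, 17, 15, 37, 48]
Postorder (L, R, root): [11, 4, 15, 17, 12, 27, 37, 35, 48, 40]
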